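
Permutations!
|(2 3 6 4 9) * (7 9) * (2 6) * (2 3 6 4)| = |(2 6)(4 7 9)| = 6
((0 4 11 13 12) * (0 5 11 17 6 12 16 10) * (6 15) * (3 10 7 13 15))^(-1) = ((0 4 17 3 10)(5 11 15 6 12)(7 13 16))^(-1) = (0 10 3 17 4)(5 12 6 15 11)(7 16 13)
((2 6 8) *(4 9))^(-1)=(2 8 6)(4 9)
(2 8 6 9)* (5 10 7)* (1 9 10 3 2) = [0, 9, 8, 2, 4, 3, 10, 5, 6, 1, 7] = (1 9)(2 8 6 10 7 5 3)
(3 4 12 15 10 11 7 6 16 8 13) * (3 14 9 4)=[0, 1, 2, 3, 12, 5, 16, 6, 13, 4, 11, 7, 15, 14, 9, 10, 8]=(4 12 15 10 11 7 6 16 8 13 14 9)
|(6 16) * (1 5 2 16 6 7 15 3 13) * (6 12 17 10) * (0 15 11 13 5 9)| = |(0 15 3 5 2 16 7 11 13 1 9)(6 12 17 10)| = 44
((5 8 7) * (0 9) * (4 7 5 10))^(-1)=((0 9)(4 7 10)(5 8))^(-1)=(0 9)(4 10 7)(5 8)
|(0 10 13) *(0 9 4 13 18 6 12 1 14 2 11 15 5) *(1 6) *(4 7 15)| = 26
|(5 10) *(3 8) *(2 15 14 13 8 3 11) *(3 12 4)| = 6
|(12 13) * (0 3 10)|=6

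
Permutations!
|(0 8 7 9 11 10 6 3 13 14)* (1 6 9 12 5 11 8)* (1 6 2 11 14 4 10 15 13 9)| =63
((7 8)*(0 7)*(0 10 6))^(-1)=((0 7 8 10 6))^(-1)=(0 6 10 8 7)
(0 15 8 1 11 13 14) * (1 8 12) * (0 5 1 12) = (0 15)(1 11 13 14 5) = [15, 11, 2, 3, 4, 1, 6, 7, 8, 9, 10, 13, 12, 14, 5, 0]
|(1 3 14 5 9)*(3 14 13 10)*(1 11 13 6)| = |(1 14 5 9 11 13 10 3 6)| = 9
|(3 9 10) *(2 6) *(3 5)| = |(2 6)(3 9 10 5)| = 4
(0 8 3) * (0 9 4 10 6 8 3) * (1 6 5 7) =(0 3 9 4 10 5 7 1 6 8) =[3, 6, 2, 9, 10, 7, 8, 1, 0, 4, 5]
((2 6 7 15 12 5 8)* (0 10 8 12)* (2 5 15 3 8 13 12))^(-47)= ((0 10 13 12 15)(2 6 7 3 8 5))^(-47)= (0 12 10 15 13)(2 6 7 3 8 5)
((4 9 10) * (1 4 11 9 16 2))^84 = ((1 4 16 2)(9 10 11))^84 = (16)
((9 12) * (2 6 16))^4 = ((2 6 16)(9 12))^4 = (2 6 16)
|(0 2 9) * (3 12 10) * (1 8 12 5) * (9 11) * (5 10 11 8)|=|(0 2 8 12 11 9)(1 5)(3 10)|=6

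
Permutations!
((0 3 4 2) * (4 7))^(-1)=((0 3 7 4 2))^(-1)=(0 2 4 7 3)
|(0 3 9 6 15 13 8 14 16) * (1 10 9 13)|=|(0 3 13 8 14 16)(1 10 9 6 15)|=30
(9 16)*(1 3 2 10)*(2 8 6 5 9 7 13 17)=(1 3 8 6 5 9 16 7 13 17 2 10)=[0, 3, 10, 8, 4, 9, 5, 13, 6, 16, 1, 11, 12, 17, 14, 15, 7, 2]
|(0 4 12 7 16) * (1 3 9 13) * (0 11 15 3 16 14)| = |(0 4 12 7 14)(1 16 11 15 3 9 13)| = 35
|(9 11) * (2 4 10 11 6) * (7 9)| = |(2 4 10 11 7 9 6)| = 7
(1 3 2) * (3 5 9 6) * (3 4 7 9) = [0, 5, 1, 2, 7, 3, 4, 9, 8, 6] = (1 5 3 2)(4 7 9 6)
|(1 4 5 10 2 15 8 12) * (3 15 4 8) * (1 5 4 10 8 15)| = |(1 15 3)(2 10)(5 8 12)| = 6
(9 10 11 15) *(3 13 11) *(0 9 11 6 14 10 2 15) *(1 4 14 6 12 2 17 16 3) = (0 9 17 16 3 13 12 2 15 11)(1 4 14 10) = [9, 4, 15, 13, 14, 5, 6, 7, 8, 17, 1, 0, 2, 12, 10, 11, 3, 16]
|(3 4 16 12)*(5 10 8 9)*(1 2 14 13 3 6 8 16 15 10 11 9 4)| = 105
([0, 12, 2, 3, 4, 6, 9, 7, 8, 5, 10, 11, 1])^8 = [0, 1, 2, 3, 4, 9, 5, 7, 8, 6, 10, 11, 12]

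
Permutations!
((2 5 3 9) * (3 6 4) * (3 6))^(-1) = (2 9 3 5)(4 6)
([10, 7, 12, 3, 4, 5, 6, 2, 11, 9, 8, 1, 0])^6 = [2, 8, 1, 3, 4, 5, 6, 11, 0, 9, 12, 10, 7]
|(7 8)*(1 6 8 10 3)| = 6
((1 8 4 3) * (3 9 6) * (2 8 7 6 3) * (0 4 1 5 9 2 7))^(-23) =(0 2 1 4 8)(3 5 9)(6 7) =((0 4 2 8 1)(3 5 9)(6 7))^(-23)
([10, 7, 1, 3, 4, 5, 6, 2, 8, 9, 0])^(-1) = (0 10)(1 2 7)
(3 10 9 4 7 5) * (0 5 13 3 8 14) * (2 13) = (0 5 8 14)(2 13 3 10 9 4 7) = [5, 1, 13, 10, 7, 8, 6, 2, 14, 4, 9, 11, 12, 3, 0]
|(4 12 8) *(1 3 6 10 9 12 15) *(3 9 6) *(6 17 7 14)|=30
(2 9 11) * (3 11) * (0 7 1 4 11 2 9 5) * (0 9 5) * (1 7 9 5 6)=(0 9 3 2)(1 4 11 6)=[9, 4, 0, 2, 11, 5, 1, 7, 8, 3, 10, 6]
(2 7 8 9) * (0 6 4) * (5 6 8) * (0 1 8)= (1 8 9 2 7 5 6 4)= [0, 8, 7, 3, 1, 6, 4, 5, 9, 2]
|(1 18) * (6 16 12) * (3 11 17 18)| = 15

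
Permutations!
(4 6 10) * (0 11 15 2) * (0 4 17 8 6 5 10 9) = (0 11 15 2 4 5 10 17 8 6 9) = [11, 1, 4, 3, 5, 10, 9, 7, 6, 0, 17, 15, 12, 13, 14, 2, 16, 8]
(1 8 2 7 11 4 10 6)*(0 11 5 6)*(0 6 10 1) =(0 11 4 1 8 2 7 5 10 6) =[11, 8, 7, 3, 1, 10, 0, 5, 2, 9, 6, 4]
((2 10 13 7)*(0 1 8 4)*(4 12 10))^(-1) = ((0 1 8 12 10 13 7 2 4))^(-1) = (0 4 2 7 13 10 12 8 1)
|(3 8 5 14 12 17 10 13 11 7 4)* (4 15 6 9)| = |(3 8 5 14 12 17 10 13 11 7 15 6 9 4)| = 14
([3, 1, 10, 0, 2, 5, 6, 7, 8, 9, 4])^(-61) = [3, 1, 4, 0, 10, 5, 6, 7, 8, 9, 2]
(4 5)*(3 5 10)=(3 5 4 10)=[0, 1, 2, 5, 10, 4, 6, 7, 8, 9, 3]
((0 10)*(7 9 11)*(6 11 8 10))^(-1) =((0 6 11 7 9 8 10))^(-1) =(0 10 8 9 7 11 6)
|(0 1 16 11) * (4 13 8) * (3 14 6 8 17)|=|(0 1 16 11)(3 14 6 8 4 13 17)|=28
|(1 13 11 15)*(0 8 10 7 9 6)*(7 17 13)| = |(0 8 10 17 13 11 15 1 7 9 6)| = 11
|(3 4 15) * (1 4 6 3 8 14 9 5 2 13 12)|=10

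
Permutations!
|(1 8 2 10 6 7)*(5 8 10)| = |(1 10 6 7)(2 5 8)| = 12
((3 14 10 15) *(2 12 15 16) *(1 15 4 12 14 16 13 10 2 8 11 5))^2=((1 15 3 16 8 11 5)(2 14)(4 12)(10 13))^2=(1 3 8 5 15 16 11)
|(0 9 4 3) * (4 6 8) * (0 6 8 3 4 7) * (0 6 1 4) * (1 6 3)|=|(0 9 8 7 3 6 1 4)|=8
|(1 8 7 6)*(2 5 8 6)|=|(1 6)(2 5 8 7)|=4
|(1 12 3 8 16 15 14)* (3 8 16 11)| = |(1 12 8 11 3 16 15 14)| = 8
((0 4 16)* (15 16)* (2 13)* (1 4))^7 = ((0 1 4 15 16)(2 13))^7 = (0 4 16 1 15)(2 13)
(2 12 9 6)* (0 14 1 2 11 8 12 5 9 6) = (0 14 1 2 5 9)(6 11 8 12) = [14, 2, 5, 3, 4, 9, 11, 7, 12, 0, 10, 8, 6, 13, 1]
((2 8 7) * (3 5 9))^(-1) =(2 7 8)(3 9 5)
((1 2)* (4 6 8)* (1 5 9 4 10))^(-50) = (1 8 4 5)(2 10 6 9)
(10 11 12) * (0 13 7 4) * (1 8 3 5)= (0 13 7 4)(1 8 3 5)(10 11 12)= [13, 8, 2, 5, 0, 1, 6, 4, 3, 9, 11, 12, 10, 7]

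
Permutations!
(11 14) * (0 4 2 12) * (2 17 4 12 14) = [12, 1, 14, 3, 17, 5, 6, 7, 8, 9, 10, 2, 0, 13, 11, 15, 16, 4] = (0 12)(2 14 11)(4 17)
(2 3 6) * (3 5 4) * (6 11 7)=[0, 1, 5, 11, 3, 4, 2, 6, 8, 9, 10, 7]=(2 5 4 3 11 7 6)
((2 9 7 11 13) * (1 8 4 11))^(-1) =(1 7 9 2 13 11 4 8)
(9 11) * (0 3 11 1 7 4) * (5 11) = (0 3 5 11 9 1 7 4) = [3, 7, 2, 5, 0, 11, 6, 4, 8, 1, 10, 9]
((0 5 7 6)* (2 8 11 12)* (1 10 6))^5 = (0 6 10 1 7 5)(2 8 11 12)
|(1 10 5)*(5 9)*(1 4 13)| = 6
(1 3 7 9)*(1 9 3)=[0, 1, 2, 7, 4, 5, 6, 3, 8, 9]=(9)(3 7)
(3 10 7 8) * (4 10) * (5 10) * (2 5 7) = (2 5 10)(3 4 7 8) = [0, 1, 5, 4, 7, 10, 6, 8, 3, 9, 2]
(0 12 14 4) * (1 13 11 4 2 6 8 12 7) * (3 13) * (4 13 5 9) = [7, 3, 6, 5, 0, 9, 8, 1, 12, 4, 10, 13, 14, 11, 2] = (0 7 1 3 5 9 4)(2 6 8 12 14)(11 13)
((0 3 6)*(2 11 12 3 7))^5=(0 3 11 7 6 12 2)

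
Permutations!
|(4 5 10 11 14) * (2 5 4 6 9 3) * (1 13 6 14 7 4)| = 11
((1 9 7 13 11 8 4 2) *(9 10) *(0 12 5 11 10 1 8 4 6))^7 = ((0 12 5 11 4 2 8 6)(7 13 10 9))^7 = (0 6 8 2 4 11 5 12)(7 9 10 13)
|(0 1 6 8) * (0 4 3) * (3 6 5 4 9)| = |(0 1 5 4 6 8 9 3)| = 8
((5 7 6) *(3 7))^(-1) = ((3 7 6 5))^(-1) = (3 5 6 7)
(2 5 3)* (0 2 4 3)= (0 2 5)(3 4)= [2, 1, 5, 4, 3, 0]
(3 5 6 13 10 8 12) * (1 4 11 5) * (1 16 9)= (1 4 11 5 6 13 10 8 12 3 16 9)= [0, 4, 2, 16, 11, 6, 13, 7, 12, 1, 8, 5, 3, 10, 14, 15, 9]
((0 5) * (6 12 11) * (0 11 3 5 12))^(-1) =(0 6 11 5 3 12)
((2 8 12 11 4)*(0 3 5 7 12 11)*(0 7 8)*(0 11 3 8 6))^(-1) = ((0 8 3 5 6)(2 11 4)(7 12))^(-1) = (0 6 5 3 8)(2 4 11)(7 12)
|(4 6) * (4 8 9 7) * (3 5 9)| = 7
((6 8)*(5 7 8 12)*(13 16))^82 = (16)(5 8 12 7 6)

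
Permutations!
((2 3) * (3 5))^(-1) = (2 3 5)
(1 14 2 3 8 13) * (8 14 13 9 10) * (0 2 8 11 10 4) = [2, 13, 3, 14, 0, 5, 6, 7, 9, 4, 11, 10, 12, 1, 8] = (0 2 3 14 8 9 4)(1 13)(10 11)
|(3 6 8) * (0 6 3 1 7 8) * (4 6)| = 3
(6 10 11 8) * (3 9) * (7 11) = (3 9)(6 10 7 11 8) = [0, 1, 2, 9, 4, 5, 10, 11, 6, 3, 7, 8]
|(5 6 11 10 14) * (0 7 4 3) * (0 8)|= 5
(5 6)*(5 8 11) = (5 6 8 11) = [0, 1, 2, 3, 4, 6, 8, 7, 11, 9, 10, 5]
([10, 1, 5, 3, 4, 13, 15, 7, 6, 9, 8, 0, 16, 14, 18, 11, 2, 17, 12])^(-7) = (18)(0 11 15 6 8 10)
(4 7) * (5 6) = (4 7)(5 6) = [0, 1, 2, 3, 7, 6, 5, 4]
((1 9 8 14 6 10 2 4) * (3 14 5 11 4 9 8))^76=(1 8 5 11 4)(2 6 3)(9 10 14)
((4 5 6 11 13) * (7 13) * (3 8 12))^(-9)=((3 8 12)(4 5 6 11 7 13))^(-9)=(4 11)(5 7)(6 13)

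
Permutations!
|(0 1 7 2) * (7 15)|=5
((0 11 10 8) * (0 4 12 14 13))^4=((0 11 10 8 4 12 14 13))^4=(0 4)(8 13)(10 14)(11 12)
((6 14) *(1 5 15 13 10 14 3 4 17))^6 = (1 6 15 4 10)(3 13 17 14 5) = ((1 5 15 13 10 14 6 3 4 17))^6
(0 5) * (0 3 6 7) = [5, 1, 2, 6, 4, 3, 7, 0] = (0 5 3 6 7)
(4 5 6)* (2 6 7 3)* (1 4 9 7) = (1 4 5)(2 6 9 7 3) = [0, 4, 6, 2, 5, 1, 9, 3, 8, 7]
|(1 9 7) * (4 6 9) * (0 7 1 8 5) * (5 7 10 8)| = 20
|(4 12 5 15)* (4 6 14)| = 6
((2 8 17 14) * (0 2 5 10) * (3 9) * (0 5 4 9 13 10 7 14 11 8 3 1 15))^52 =(0 10 4)(1 3 7)(2 5 9)(8 17 11)(13 14 15)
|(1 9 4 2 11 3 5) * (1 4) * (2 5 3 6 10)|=4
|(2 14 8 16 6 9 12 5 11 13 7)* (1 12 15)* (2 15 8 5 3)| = 20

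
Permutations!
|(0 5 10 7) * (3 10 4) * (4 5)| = |(0 4 3 10 7)| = 5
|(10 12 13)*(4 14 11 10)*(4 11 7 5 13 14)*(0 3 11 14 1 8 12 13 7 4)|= 42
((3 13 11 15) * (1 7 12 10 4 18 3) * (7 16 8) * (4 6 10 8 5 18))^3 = (1 18 11 16 3 15 5 13)(6 10)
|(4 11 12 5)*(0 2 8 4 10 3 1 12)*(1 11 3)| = 12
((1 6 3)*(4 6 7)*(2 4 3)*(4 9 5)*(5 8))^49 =(1 7 3)(2 9 8 5 4 6)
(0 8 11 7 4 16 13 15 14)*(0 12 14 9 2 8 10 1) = (0 10 1)(2 8 11 7 4 16 13 15 9)(12 14) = [10, 0, 8, 3, 16, 5, 6, 4, 11, 2, 1, 7, 14, 15, 12, 9, 13]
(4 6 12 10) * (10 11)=(4 6 12 11 10)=[0, 1, 2, 3, 6, 5, 12, 7, 8, 9, 4, 10, 11]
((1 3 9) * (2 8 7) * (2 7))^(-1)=(1 9 3)(2 8)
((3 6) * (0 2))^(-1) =(0 2)(3 6)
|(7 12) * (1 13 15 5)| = 4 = |(1 13 15 5)(7 12)|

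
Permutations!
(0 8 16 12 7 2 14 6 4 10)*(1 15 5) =(0 8 16 12 7 2 14 6 4 10)(1 15 5) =[8, 15, 14, 3, 10, 1, 4, 2, 16, 9, 0, 11, 7, 13, 6, 5, 12]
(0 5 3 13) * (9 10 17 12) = (0 5 3 13)(9 10 17 12) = [5, 1, 2, 13, 4, 3, 6, 7, 8, 10, 17, 11, 9, 0, 14, 15, 16, 12]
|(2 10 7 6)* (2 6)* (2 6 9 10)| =4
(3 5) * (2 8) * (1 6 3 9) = (1 6 3 5 9)(2 8) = [0, 6, 8, 5, 4, 9, 3, 7, 2, 1]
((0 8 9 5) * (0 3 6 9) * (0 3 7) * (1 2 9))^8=(0 7 5 9 2 1 6 3 8)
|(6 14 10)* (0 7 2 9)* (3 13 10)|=|(0 7 2 9)(3 13 10 6 14)|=20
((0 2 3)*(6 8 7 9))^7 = ((0 2 3)(6 8 7 9))^7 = (0 2 3)(6 9 7 8)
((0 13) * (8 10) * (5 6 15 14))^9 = (0 13)(5 6 15 14)(8 10)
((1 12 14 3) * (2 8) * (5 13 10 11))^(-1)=(1 3 14 12)(2 8)(5 11 10 13)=((1 12 14 3)(2 8)(5 13 10 11))^(-1)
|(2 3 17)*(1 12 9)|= 3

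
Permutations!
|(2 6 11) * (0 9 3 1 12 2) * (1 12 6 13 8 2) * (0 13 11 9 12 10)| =|(0 12 1 6 9 3 10)(2 11 13 8)| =28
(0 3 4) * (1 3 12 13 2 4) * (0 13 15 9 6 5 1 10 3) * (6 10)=(0 12 15 9 10 3 6 5 1)(2 4 13)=[12, 0, 4, 6, 13, 1, 5, 7, 8, 10, 3, 11, 15, 2, 14, 9]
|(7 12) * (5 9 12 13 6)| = 6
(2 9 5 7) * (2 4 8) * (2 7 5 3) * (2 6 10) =[0, 1, 9, 6, 8, 5, 10, 4, 7, 3, 2] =(2 9 3 6 10)(4 8 7)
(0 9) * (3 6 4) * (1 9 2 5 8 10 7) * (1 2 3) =(0 3 6 4 1 9)(2 5 8 10 7) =[3, 9, 5, 6, 1, 8, 4, 2, 10, 0, 7]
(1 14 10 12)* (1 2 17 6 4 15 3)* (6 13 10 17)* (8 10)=[0, 14, 6, 1, 15, 5, 4, 7, 10, 9, 12, 11, 2, 8, 17, 3, 16, 13]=(1 14 17 13 8 10 12 2 6 4 15 3)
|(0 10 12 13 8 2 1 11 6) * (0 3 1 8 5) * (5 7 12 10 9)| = |(0 9 5)(1 11 6 3)(2 8)(7 12 13)| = 12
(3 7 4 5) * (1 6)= (1 6)(3 7 4 5)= [0, 6, 2, 7, 5, 3, 1, 4]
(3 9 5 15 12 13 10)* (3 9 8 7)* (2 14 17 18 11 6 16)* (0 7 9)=[7, 1, 14, 8, 4, 15, 16, 3, 9, 5, 0, 6, 13, 10, 17, 12, 2, 18, 11]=(0 7 3 8 9 5 15 12 13 10)(2 14 17 18 11 6 16)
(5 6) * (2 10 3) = (2 10 3)(5 6) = [0, 1, 10, 2, 4, 6, 5, 7, 8, 9, 3]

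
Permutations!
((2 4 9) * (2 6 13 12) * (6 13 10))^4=(2 12 13 9 4)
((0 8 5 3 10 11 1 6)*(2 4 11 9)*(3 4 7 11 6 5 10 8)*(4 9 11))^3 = (0 10 5 7)(1 2 6 8)(3 11 9 4)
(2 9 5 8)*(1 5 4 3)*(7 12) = [0, 5, 9, 1, 3, 8, 6, 12, 2, 4, 10, 11, 7] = (1 5 8 2 9 4 3)(7 12)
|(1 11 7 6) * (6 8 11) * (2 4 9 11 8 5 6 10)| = |(1 10 2 4 9 11 7 5 6)| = 9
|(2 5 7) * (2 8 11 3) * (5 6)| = 7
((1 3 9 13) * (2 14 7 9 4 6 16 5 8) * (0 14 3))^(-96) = ((0 14 7 9 13 1)(2 3 4 6 16 5 8))^(-96) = (2 4 16 8 3 6 5)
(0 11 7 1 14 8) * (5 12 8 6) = (0 11 7 1 14 6 5 12 8) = [11, 14, 2, 3, 4, 12, 5, 1, 0, 9, 10, 7, 8, 13, 6]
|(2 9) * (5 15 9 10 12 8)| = |(2 10 12 8 5 15 9)| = 7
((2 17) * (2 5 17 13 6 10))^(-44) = (17)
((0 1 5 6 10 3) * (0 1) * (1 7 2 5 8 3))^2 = ((1 8 3 7 2 5 6 10))^2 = (1 3 2 6)(5 10 8 7)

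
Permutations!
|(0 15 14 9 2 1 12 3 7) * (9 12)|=|(0 15 14 12 3 7)(1 9 2)|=6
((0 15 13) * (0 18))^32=((0 15 13 18))^32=(18)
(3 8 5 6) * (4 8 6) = (3 6)(4 8 5) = [0, 1, 2, 6, 8, 4, 3, 7, 5]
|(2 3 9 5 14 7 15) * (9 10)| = 8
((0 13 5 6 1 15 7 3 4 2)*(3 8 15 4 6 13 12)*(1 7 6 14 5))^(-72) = (15)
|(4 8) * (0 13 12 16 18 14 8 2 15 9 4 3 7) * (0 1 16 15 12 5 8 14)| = |(0 13 5 8 3 7 1 16 18)(2 12 15 9 4)| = 45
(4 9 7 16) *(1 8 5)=(1 8 5)(4 9 7 16)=[0, 8, 2, 3, 9, 1, 6, 16, 5, 7, 10, 11, 12, 13, 14, 15, 4]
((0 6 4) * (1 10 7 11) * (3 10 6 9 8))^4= ((0 9 8 3 10 7 11 1 6 4))^4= (0 10 6 8 11)(1 9 7 4 3)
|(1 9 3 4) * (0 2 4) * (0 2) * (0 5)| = |(0 5)(1 9 3 2 4)| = 10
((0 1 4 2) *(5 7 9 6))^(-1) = ((0 1 4 2)(5 7 9 6))^(-1) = (0 2 4 1)(5 6 9 7)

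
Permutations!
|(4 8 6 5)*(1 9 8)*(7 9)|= |(1 7 9 8 6 5 4)|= 7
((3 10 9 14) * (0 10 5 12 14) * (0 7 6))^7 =((0 10 9 7 6)(3 5 12 14))^7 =(0 9 6 10 7)(3 14 12 5)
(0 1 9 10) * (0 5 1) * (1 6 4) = [0, 9, 2, 3, 1, 6, 4, 7, 8, 10, 5] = (1 9 10 5 6 4)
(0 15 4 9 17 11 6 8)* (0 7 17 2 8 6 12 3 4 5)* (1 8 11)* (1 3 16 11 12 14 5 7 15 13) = [13, 8, 12, 4, 9, 0, 6, 17, 15, 2, 10, 14, 16, 1, 5, 7, 11, 3] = (0 13 1 8 15 7 17 3 4 9 2 12 16 11 14 5)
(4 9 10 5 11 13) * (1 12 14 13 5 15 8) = (1 12 14 13 4 9 10 15 8)(5 11) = [0, 12, 2, 3, 9, 11, 6, 7, 1, 10, 15, 5, 14, 4, 13, 8]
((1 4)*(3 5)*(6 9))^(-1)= ((1 4)(3 5)(6 9))^(-1)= (1 4)(3 5)(6 9)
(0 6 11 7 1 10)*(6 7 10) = (0 7 1 6 11 10) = [7, 6, 2, 3, 4, 5, 11, 1, 8, 9, 0, 10]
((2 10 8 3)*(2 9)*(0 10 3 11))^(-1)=((0 10 8 11)(2 3 9))^(-1)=(0 11 8 10)(2 9 3)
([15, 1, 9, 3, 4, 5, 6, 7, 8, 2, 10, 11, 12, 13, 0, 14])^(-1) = (0 14 15)(2 9)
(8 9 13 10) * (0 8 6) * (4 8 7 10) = (0 7 10 6)(4 8 9 13) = [7, 1, 2, 3, 8, 5, 0, 10, 9, 13, 6, 11, 12, 4]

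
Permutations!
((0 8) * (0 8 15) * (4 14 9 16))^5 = (0 15)(4 14 9 16)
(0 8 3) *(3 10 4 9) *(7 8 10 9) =(0 10 4 7 8 9 3) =[10, 1, 2, 0, 7, 5, 6, 8, 9, 3, 4]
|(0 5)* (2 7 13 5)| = 5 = |(0 2 7 13 5)|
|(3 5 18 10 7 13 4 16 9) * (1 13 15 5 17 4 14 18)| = |(1 13 14 18 10 7 15 5)(3 17 4 16 9)| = 40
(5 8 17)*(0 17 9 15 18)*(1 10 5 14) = (0 17 14 1 10 5 8 9 15 18) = [17, 10, 2, 3, 4, 8, 6, 7, 9, 15, 5, 11, 12, 13, 1, 18, 16, 14, 0]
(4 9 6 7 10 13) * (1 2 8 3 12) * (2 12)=(1 12)(2 8 3)(4 9 6 7 10 13)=[0, 12, 8, 2, 9, 5, 7, 10, 3, 6, 13, 11, 1, 4]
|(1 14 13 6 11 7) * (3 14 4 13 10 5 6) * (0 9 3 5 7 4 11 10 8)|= |(0 9 3 14 8)(1 11 4 13 5 6 10 7)|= 40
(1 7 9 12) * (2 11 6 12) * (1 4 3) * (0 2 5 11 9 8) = (0 2 9 5 11 6 12 4 3 1 7 8) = [2, 7, 9, 1, 3, 11, 12, 8, 0, 5, 10, 6, 4]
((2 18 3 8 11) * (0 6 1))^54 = (2 11 8 3 18)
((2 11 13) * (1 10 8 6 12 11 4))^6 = (1 13 6)(2 12 10)(4 11 8)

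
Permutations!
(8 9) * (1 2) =(1 2)(8 9) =[0, 2, 1, 3, 4, 5, 6, 7, 9, 8]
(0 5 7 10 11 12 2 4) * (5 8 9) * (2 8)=(0 2 4)(5 7 10 11 12 8 9)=[2, 1, 4, 3, 0, 7, 6, 10, 9, 5, 11, 12, 8]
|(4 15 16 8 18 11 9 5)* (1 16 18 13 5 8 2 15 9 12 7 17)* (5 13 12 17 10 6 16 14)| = |(1 14 5 4 9 8 12 7 10 6 16 2 15 18 11 17)| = 16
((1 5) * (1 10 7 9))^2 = ((1 5 10 7 9))^2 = (1 10 9 5 7)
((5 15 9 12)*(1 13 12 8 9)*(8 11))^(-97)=(1 5 13 15 12)(8 11 9)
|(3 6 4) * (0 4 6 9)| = 4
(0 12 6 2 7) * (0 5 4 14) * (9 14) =(0 12 6 2 7 5 4 9 14) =[12, 1, 7, 3, 9, 4, 2, 5, 8, 14, 10, 11, 6, 13, 0]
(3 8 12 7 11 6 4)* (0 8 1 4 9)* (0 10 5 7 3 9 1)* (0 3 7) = [8, 4, 2, 3, 9, 0, 1, 11, 12, 10, 5, 6, 7] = (0 8 12 7 11 6 1 4 9 10 5)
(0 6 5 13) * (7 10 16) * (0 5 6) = (5 13)(7 10 16) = [0, 1, 2, 3, 4, 13, 6, 10, 8, 9, 16, 11, 12, 5, 14, 15, 7]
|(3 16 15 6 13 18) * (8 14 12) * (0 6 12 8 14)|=|(0 6 13 18 3 16 15 12 14 8)|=10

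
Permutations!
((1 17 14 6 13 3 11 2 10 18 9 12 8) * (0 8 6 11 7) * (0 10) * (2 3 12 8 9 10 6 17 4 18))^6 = ((0 9 8 1 4 18 10 2)(3 7 6 13 12 17 14 11))^6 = (0 10 4 8)(1 9 2 18)(3 14 12 6)(7 11 17 13)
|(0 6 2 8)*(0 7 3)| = 6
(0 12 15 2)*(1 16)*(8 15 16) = (0 12 16 1 8 15 2) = [12, 8, 0, 3, 4, 5, 6, 7, 15, 9, 10, 11, 16, 13, 14, 2, 1]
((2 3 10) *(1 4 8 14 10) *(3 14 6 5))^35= (1 3 5 6 8 4)(2 10 14)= ((1 4 8 6 5 3)(2 14 10))^35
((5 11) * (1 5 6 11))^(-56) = (11)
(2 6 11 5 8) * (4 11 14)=[0, 1, 6, 3, 11, 8, 14, 7, 2, 9, 10, 5, 12, 13, 4]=(2 6 14 4 11 5 8)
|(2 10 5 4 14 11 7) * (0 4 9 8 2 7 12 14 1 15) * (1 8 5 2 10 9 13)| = 30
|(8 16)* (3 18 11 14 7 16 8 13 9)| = |(3 18 11 14 7 16 13 9)| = 8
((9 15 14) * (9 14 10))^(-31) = (9 10 15)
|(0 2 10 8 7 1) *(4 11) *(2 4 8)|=6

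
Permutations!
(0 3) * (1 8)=(0 3)(1 8)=[3, 8, 2, 0, 4, 5, 6, 7, 1]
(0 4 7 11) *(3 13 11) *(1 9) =(0 4 7 3 13 11)(1 9) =[4, 9, 2, 13, 7, 5, 6, 3, 8, 1, 10, 0, 12, 11]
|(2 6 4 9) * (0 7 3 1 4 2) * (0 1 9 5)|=14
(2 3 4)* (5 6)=(2 3 4)(5 6)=[0, 1, 3, 4, 2, 6, 5]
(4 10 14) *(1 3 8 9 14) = (1 3 8 9 14 4 10) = [0, 3, 2, 8, 10, 5, 6, 7, 9, 14, 1, 11, 12, 13, 4]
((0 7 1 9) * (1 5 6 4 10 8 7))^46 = (0 1 9)(4 5 8)(6 7 10)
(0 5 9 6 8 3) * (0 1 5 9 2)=(0 9 6 8 3 1 5 2)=[9, 5, 0, 1, 4, 2, 8, 7, 3, 6]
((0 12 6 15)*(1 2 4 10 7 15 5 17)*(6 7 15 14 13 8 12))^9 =((0 6 5 17 1 2 4 10 15)(7 14 13 8 12))^9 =(17)(7 12 8 13 14)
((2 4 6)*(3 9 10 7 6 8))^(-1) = (2 6 7 10 9 3 8 4)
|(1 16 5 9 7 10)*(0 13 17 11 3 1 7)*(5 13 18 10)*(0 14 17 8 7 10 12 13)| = 14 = |(0 18 12 13 8 7 5 9 14 17 11 3 1 16)|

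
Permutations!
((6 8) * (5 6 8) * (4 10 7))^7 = ((4 10 7)(5 6))^7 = (4 10 7)(5 6)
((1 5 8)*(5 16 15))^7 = (1 15 8 16 5)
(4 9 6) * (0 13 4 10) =(0 13 4 9 6 10) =[13, 1, 2, 3, 9, 5, 10, 7, 8, 6, 0, 11, 12, 4]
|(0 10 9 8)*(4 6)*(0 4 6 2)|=6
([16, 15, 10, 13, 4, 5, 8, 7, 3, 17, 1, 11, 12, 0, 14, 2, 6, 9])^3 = [8, 10, 15, 16, 4, 5, 13, 7, 0, 17, 2, 11, 12, 6, 14, 1, 3, 9]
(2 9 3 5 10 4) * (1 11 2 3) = (1 11 2 9)(3 5 10 4) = [0, 11, 9, 5, 3, 10, 6, 7, 8, 1, 4, 2]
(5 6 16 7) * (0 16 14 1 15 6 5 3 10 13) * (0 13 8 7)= (0 16)(1 15 6 14)(3 10 8 7)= [16, 15, 2, 10, 4, 5, 14, 3, 7, 9, 8, 11, 12, 13, 1, 6, 0]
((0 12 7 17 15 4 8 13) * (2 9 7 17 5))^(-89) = (0 17 4 13 12 15 8)(2 5 7 9)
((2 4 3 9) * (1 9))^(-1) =((1 9 2 4 3))^(-1) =(1 3 4 2 9)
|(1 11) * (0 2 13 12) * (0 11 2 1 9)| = |(0 1 2 13 12 11 9)| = 7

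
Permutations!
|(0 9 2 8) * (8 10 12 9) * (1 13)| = |(0 8)(1 13)(2 10 12 9)| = 4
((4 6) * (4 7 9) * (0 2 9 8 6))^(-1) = ((0 2 9 4)(6 7 8))^(-1) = (0 4 9 2)(6 8 7)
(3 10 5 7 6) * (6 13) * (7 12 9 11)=[0, 1, 2, 10, 4, 12, 3, 13, 8, 11, 5, 7, 9, 6]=(3 10 5 12 9 11 7 13 6)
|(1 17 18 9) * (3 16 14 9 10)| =8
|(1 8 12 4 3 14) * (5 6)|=|(1 8 12 4 3 14)(5 6)|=6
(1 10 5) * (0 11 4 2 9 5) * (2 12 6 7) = (0 11 4 12 6 7 2 9 5 1 10) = [11, 10, 9, 3, 12, 1, 7, 2, 8, 5, 0, 4, 6]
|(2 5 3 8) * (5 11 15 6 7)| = 8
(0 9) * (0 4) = (0 9 4) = [9, 1, 2, 3, 0, 5, 6, 7, 8, 4]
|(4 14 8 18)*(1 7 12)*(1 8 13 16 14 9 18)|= |(1 7 12 8)(4 9 18)(13 16 14)|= 12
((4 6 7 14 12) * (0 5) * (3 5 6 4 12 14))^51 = (14)(0 6 7 3 5)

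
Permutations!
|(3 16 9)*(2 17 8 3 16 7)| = |(2 17 8 3 7)(9 16)| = 10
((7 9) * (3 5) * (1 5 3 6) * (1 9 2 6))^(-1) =(1 5)(2 7 9 6) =((1 5)(2 6 9 7))^(-1)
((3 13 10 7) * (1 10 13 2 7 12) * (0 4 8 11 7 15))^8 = (15)(1 12 10) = ((0 4 8 11 7 3 2 15)(1 10 12))^8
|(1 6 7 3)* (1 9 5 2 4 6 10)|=|(1 10)(2 4 6 7 3 9 5)|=14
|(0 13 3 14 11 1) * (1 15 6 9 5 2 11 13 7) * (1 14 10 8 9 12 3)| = 10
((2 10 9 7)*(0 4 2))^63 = (0 10)(2 7)(4 9)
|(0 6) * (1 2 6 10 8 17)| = |(0 10 8 17 1 2 6)| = 7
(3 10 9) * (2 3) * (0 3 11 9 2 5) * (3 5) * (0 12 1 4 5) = [0, 4, 11, 10, 5, 12, 6, 7, 8, 3, 2, 9, 1] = (1 4 5 12)(2 11 9 3 10)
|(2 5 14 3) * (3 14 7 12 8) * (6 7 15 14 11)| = |(2 5 15 14 11 6 7 12 8 3)| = 10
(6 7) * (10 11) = (6 7)(10 11) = [0, 1, 2, 3, 4, 5, 7, 6, 8, 9, 11, 10]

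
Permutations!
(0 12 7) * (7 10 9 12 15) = (0 15 7)(9 12 10) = [15, 1, 2, 3, 4, 5, 6, 0, 8, 12, 9, 11, 10, 13, 14, 7]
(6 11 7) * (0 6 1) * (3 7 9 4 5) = (0 6 11 9 4 5 3 7 1) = [6, 0, 2, 7, 5, 3, 11, 1, 8, 4, 10, 9]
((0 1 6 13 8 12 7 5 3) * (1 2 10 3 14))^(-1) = (0 3 10 2)(1 14 5 7 12 8 13 6)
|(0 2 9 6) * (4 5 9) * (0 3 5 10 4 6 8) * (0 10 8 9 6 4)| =15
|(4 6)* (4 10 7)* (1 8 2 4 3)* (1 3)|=7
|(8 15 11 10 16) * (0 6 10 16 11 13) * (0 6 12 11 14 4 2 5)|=|(0 12 11 16 8 15 13 6 10 14 4 2 5)|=13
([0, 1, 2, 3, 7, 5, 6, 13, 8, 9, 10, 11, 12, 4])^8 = (4 13 7)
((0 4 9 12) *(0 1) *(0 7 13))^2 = ((0 4 9 12 1 7 13))^2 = (0 9 1 13 4 12 7)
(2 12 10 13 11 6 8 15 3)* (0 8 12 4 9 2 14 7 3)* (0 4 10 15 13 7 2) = (0 8 13 11 6 12 15 4 9)(2 10 7 3 14) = [8, 1, 10, 14, 9, 5, 12, 3, 13, 0, 7, 6, 15, 11, 2, 4]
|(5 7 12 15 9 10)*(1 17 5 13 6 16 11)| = 12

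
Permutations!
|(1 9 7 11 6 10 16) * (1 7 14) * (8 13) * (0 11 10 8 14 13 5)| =|(0 11 6 8 5)(1 9 13 14)(7 10 16)| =60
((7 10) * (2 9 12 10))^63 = (2 10 9 7 12)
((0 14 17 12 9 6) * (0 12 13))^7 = (0 13 17 14)(6 12 9)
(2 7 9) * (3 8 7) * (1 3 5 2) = (1 3 8 7 9)(2 5) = [0, 3, 5, 8, 4, 2, 6, 9, 7, 1]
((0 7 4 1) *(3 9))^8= (9)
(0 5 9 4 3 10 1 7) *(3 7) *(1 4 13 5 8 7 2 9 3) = (0 8 7)(2 9 13 5 3 10 4) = [8, 1, 9, 10, 2, 3, 6, 0, 7, 13, 4, 11, 12, 5]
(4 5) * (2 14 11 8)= (2 14 11 8)(4 5)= [0, 1, 14, 3, 5, 4, 6, 7, 2, 9, 10, 8, 12, 13, 11]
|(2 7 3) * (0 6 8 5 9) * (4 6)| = 6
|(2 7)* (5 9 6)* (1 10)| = |(1 10)(2 7)(5 9 6)| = 6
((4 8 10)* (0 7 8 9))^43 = (0 7 8 10 4 9)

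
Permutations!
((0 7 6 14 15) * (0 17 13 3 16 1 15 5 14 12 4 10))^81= (0 12)(1 13)(3 15)(4 7)(5 14)(6 10)(16 17)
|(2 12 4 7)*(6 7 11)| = 6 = |(2 12 4 11 6 7)|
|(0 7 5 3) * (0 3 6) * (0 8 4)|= |(0 7 5 6 8 4)|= 6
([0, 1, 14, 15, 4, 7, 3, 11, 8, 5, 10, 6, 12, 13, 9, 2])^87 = (2 6 5)(3 7 14)(9 15 11)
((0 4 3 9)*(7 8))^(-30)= (0 3)(4 9)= ((0 4 3 9)(7 8))^(-30)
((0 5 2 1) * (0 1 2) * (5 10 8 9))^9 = ((0 10 8 9 5))^9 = (0 5 9 8 10)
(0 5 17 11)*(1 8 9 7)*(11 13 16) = (0 5 17 13 16 11)(1 8 9 7) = [5, 8, 2, 3, 4, 17, 6, 1, 9, 7, 10, 0, 12, 16, 14, 15, 11, 13]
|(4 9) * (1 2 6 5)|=4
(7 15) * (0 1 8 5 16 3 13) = (0 1 8 5 16 3 13)(7 15) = [1, 8, 2, 13, 4, 16, 6, 15, 5, 9, 10, 11, 12, 0, 14, 7, 3]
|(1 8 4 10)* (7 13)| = 4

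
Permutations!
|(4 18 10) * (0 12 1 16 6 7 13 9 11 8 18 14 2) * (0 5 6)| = 12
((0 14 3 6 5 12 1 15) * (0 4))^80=((0 14 3 6 5 12 1 15 4))^80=(0 4 15 1 12 5 6 3 14)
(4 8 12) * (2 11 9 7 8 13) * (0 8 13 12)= (0 8)(2 11 9 7 13)(4 12)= [8, 1, 11, 3, 12, 5, 6, 13, 0, 7, 10, 9, 4, 2]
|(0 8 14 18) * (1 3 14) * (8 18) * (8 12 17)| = 6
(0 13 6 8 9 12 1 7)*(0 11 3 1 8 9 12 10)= (0 13 6 9 10)(1 7 11 3)(8 12)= [13, 7, 2, 1, 4, 5, 9, 11, 12, 10, 0, 3, 8, 6]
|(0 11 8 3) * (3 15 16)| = 6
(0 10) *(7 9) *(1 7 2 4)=(0 10)(1 7 9 2 4)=[10, 7, 4, 3, 1, 5, 6, 9, 8, 2, 0]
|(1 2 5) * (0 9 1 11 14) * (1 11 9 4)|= |(0 4 1 2 5 9 11 14)|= 8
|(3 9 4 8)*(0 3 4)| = 6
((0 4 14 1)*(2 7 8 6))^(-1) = ((0 4 14 1)(2 7 8 6))^(-1) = (0 1 14 4)(2 6 8 7)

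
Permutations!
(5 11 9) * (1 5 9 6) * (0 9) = [9, 5, 2, 3, 4, 11, 1, 7, 8, 0, 10, 6] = (0 9)(1 5 11 6)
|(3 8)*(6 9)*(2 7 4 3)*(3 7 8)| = 2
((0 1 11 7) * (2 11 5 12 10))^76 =(0 10)(1 2)(5 11)(7 12)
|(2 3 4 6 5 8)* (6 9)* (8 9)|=12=|(2 3 4 8)(5 9 6)|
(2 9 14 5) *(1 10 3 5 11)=(1 10 3 5 2 9 14 11)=[0, 10, 9, 5, 4, 2, 6, 7, 8, 14, 3, 1, 12, 13, 11]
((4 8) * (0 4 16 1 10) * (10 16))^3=(0 10 8 4)(1 16)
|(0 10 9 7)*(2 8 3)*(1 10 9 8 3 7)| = 6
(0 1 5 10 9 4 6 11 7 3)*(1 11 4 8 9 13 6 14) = (0 11 7 3)(1 5 10 13 6 4 14)(8 9) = [11, 5, 2, 0, 14, 10, 4, 3, 9, 8, 13, 7, 12, 6, 1]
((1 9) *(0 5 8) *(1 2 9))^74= ((0 5 8)(2 9))^74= (9)(0 8 5)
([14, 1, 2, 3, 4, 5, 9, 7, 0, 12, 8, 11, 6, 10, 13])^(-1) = (0 8 10 13 14)(6 12 9)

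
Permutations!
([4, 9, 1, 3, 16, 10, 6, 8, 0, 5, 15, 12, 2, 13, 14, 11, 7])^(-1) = (0 8 7 16 4)(1 2 12 11 15 10 5 9)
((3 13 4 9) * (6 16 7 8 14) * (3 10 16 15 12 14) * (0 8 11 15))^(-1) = (0 6 14 12 15 11 7 16 10 9 4 13 3 8)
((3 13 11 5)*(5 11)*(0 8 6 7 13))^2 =((0 8 6 7 13 5 3))^2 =(0 6 13 3 8 7 5)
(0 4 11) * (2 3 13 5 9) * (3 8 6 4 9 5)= [9, 1, 8, 13, 11, 5, 4, 7, 6, 2, 10, 0, 12, 3]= (0 9 2 8 6 4 11)(3 13)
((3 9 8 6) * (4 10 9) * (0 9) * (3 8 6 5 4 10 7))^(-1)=(0 10 3 7 4 5 8 6 9)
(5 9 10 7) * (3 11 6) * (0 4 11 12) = (0 4 11 6 3 12)(5 9 10 7) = [4, 1, 2, 12, 11, 9, 3, 5, 8, 10, 7, 6, 0]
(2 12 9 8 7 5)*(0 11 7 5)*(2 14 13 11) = (0 2 12 9 8 5 14 13 11 7) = [2, 1, 12, 3, 4, 14, 6, 0, 5, 8, 10, 7, 9, 11, 13]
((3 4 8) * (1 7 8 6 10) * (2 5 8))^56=(1 2 8 4 10 7 5 3 6)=((1 7 2 5 8 3 4 6 10))^56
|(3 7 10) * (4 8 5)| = |(3 7 10)(4 8 5)| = 3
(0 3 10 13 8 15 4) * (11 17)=[3, 1, 2, 10, 0, 5, 6, 7, 15, 9, 13, 17, 12, 8, 14, 4, 16, 11]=(0 3 10 13 8 15 4)(11 17)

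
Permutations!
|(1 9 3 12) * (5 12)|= 5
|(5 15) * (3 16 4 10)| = |(3 16 4 10)(5 15)| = 4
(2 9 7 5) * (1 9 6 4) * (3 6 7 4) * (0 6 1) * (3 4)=[6, 9, 7, 1, 0, 2, 4, 5, 8, 3]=(0 6 4)(1 9 3)(2 7 5)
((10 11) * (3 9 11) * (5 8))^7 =(3 10 11 9)(5 8)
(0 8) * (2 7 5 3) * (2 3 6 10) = (0 8)(2 7 5 6 10) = [8, 1, 7, 3, 4, 6, 10, 5, 0, 9, 2]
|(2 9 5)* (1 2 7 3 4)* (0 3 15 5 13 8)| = 24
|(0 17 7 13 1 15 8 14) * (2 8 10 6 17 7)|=|(0 7 13 1 15 10 6 17 2 8 14)|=11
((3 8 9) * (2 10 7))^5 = (2 7 10)(3 9 8)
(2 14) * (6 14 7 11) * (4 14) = (2 7 11 6 4 14) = [0, 1, 7, 3, 14, 5, 4, 11, 8, 9, 10, 6, 12, 13, 2]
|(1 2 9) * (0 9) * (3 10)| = |(0 9 1 2)(3 10)| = 4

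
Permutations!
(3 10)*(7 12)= (3 10)(7 12)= [0, 1, 2, 10, 4, 5, 6, 12, 8, 9, 3, 11, 7]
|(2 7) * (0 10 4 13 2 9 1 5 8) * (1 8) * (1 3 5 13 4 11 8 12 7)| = |(0 10 11 8)(1 13 2)(3 5)(7 9 12)| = 12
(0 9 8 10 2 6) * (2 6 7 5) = (0 9 8 10 6)(2 7 5) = [9, 1, 7, 3, 4, 2, 0, 5, 10, 8, 6]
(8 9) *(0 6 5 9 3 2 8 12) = (0 6 5 9 12)(2 8 3) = [6, 1, 8, 2, 4, 9, 5, 7, 3, 12, 10, 11, 0]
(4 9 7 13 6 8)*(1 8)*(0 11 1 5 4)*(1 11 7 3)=[7, 8, 2, 1, 9, 4, 5, 13, 0, 3, 10, 11, 12, 6]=(0 7 13 6 5 4 9 3 1 8)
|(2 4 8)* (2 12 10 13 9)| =7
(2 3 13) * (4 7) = [0, 1, 3, 13, 7, 5, 6, 4, 8, 9, 10, 11, 12, 2] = (2 3 13)(4 7)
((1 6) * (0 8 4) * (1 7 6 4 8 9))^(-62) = ((0 9 1 4)(6 7))^(-62) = (0 1)(4 9)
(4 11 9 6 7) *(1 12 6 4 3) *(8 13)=(1 12 6 7 3)(4 11 9)(8 13)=[0, 12, 2, 1, 11, 5, 7, 3, 13, 4, 10, 9, 6, 8]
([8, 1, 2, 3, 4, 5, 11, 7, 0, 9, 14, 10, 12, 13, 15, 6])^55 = (15)(0 8)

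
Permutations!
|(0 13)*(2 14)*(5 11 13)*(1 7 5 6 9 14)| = |(0 6 9 14 2 1 7 5 11 13)| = 10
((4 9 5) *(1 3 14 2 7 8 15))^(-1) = (1 15 8 7 2 14 3)(4 5 9)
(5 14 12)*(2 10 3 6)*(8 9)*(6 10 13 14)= (2 13 14 12 5 6)(3 10)(8 9)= [0, 1, 13, 10, 4, 6, 2, 7, 9, 8, 3, 11, 5, 14, 12]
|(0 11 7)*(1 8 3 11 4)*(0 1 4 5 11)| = |(0 5 11 7 1 8 3)| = 7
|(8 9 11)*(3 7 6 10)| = |(3 7 6 10)(8 9 11)| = 12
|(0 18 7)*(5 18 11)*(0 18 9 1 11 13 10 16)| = |(0 13 10 16)(1 11 5 9)(7 18)| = 4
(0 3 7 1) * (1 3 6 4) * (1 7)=(0 6 4 7 3 1)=[6, 0, 2, 1, 7, 5, 4, 3]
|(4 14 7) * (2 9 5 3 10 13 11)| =|(2 9 5 3 10 13 11)(4 14 7)| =21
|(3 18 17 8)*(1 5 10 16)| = |(1 5 10 16)(3 18 17 8)| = 4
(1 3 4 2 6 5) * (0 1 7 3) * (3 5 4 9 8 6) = (0 1)(2 3 9 8 6 4)(5 7) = [1, 0, 3, 9, 2, 7, 4, 5, 6, 8]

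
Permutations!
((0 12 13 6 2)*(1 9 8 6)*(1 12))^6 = (13)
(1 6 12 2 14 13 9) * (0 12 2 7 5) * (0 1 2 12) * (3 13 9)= (1 6 12 7 5)(2 14 9)(3 13)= [0, 6, 14, 13, 4, 1, 12, 5, 8, 2, 10, 11, 7, 3, 9]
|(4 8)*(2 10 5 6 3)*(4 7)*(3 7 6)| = |(2 10 5 3)(4 8 6 7)| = 4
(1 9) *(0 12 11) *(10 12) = [10, 9, 2, 3, 4, 5, 6, 7, 8, 1, 12, 0, 11] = (0 10 12 11)(1 9)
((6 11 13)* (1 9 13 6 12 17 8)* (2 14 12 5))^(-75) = (1 12 5)(2 9 17)(6 11)(8 14 13)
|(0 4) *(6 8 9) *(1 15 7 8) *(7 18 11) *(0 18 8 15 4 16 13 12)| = 36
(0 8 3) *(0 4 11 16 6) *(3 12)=(0 8 12 3 4 11 16 6)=[8, 1, 2, 4, 11, 5, 0, 7, 12, 9, 10, 16, 3, 13, 14, 15, 6]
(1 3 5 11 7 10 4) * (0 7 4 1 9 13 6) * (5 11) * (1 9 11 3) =(0 7 10 9 13 6)(4 11) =[7, 1, 2, 3, 11, 5, 0, 10, 8, 13, 9, 4, 12, 6]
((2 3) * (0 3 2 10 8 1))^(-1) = (0 1 8 10 3)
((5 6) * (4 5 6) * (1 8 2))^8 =((1 8 2)(4 5))^8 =(1 2 8)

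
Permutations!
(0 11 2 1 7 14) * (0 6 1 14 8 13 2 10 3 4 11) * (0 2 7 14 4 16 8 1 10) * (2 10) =(0 10 3 16 8 13 7 1 14 6 2 4 11) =[10, 14, 4, 16, 11, 5, 2, 1, 13, 9, 3, 0, 12, 7, 6, 15, 8]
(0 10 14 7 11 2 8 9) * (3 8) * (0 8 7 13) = (0 10 14 13)(2 3 7 11)(8 9) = [10, 1, 3, 7, 4, 5, 6, 11, 9, 8, 14, 2, 12, 0, 13]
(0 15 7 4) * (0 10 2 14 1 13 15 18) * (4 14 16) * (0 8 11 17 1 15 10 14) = (0 18 8 11 17 1 13 10 2 16 4 14 15 7) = [18, 13, 16, 3, 14, 5, 6, 0, 11, 9, 2, 17, 12, 10, 15, 7, 4, 1, 8]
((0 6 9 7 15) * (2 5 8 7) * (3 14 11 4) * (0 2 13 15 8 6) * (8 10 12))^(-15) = ((2 5 6 9 13 15)(3 14 11 4)(7 10 12 8))^(-15) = (2 9)(3 14 11 4)(5 13)(6 15)(7 10 12 8)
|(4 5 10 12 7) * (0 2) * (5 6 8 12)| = |(0 2)(4 6 8 12 7)(5 10)| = 10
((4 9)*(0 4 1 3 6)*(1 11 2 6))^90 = (11)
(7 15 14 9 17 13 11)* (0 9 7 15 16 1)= (0 9 17 13 11 15 14 7 16 1)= [9, 0, 2, 3, 4, 5, 6, 16, 8, 17, 10, 15, 12, 11, 7, 14, 1, 13]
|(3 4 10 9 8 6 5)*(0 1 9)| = 9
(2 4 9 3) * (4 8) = (2 8 4 9 3) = [0, 1, 8, 2, 9, 5, 6, 7, 4, 3]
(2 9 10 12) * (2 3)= (2 9 10 12 3)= [0, 1, 9, 2, 4, 5, 6, 7, 8, 10, 12, 11, 3]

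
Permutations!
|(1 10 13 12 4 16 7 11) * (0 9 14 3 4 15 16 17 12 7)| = 45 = |(0 9 14 3 4 17 12 15 16)(1 10 13 7 11)|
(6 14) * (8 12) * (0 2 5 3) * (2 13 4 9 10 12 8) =[13, 1, 5, 0, 9, 3, 14, 7, 8, 10, 12, 11, 2, 4, 6] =(0 13 4 9 10 12 2 5 3)(6 14)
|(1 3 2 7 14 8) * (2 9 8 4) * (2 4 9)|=7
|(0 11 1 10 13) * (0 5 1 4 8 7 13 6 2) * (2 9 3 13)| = 42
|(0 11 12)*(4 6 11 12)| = 6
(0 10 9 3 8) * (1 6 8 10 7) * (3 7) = [3, 6, 2, 10, 4, 5, 8, 1, 0, 7, 9] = (0 3 10 9 7 1 6 8)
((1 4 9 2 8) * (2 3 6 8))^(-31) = (1 8 6 3 9 4)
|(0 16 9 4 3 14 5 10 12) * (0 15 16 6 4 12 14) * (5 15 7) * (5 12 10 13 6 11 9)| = |(0 11 9 10 14 15 16 5 13 6 4 3)(7 12)| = 12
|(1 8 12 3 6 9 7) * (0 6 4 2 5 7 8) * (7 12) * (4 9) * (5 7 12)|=|(0 6 4 2 7 1)(3 9 8 12)|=12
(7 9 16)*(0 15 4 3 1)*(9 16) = [15, 0, 2, 1, 3, 5, 6, 16, 8, 9, 10, 11, 12, 13, 14, 4, 7] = (0 15 4 3 1)(7 16)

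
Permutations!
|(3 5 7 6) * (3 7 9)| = |(3 5 9)(6 7)| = 6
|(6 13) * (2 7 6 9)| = |(2 7 6 13 9)| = 5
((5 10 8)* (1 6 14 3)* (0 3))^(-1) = ((0 3 1 6 14)(5 10 8))^(-1) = (0 14 6 1 3)(5 8 10)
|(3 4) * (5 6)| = |(3 4)(5 6)| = 2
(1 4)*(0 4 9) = (0 4 1 9) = [4, 9, 2, 3, 1, 5, 6, 7, 8, 0]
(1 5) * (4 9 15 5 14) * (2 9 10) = [0, 14, 9, 3, 10, 1, 6, 7, 8, 15, 2, 11, 12, 13, 4, 5] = (1 14 4 10 2 9 15 5)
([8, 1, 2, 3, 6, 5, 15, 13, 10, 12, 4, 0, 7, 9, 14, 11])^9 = (0 10 6 11 8 4 15)(7 13 9 12)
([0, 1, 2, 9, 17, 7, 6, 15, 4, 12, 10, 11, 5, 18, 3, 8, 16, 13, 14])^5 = (3 15 18 5 17 9 8 14 7 13 12 4)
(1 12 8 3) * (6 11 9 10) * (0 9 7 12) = (0 9 10 6 11 7 12 8 3 1) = [9, 0, 2, 1, 4, 5, 11, 12, 3, 10, 6, 7, 8]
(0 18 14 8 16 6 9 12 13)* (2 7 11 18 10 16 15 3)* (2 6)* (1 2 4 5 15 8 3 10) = [1, 2, 7, 6, 5, 15, 9, 11, 8, 12, 16, 18, 13, 0, 3, 10, 4, 17, 14] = (0 1 2 7 11 18 14 3 6 9 12 13)(4 5 15 10 16)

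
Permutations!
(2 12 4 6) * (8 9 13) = (2 12 4 6)(8 9 13) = [0, 1, 12, 3, 6, 5, 2, 7, 9, 13, 10, 11, 4, 8]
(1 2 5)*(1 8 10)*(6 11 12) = (1 2 5 8 10)(6 11 12) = [0, 2, 5, 3, 4, 8, 11, 7, 10, 9, 1, 12, 6]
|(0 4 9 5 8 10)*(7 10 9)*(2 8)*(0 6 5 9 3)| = |(0 4 7 10 6 5 2 8 3)| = 9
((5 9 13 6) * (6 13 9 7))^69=(13)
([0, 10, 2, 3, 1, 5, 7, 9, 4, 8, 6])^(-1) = (1 4 8 9 7 6 10)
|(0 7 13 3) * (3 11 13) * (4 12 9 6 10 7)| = |(0 4 12 9 6 10 7 3)(11 13)| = 8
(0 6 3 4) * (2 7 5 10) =(0 6 3 4)(2 7 5 10) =[6, 1, 7, 4, 0, 10, 3, 5, 8, 9, 2]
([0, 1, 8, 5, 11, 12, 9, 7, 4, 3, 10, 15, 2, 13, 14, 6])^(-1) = [0, 1, 12, 9, 8, 3, 15, 7, 2, 6, 10, 4, 5, 13, 14, 11]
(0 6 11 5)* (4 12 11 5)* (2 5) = (0 6 2 5)(4 12 11) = [6, 1, 5, 3, 12, 0, 2, 7, 8, 9, 10, 4, 11]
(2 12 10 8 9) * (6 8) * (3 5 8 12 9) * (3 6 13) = (2 9)(3 5 8 6 12 10 13) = [0, 1, 9, 5, 4, 8, 12, 7, 6, 2, 13, 11, 10, 3]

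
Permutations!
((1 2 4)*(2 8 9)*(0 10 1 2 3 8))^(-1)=((0 10 1)(2 4)(3 8 9))^(-1)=(0 1 10)(2 4)(3 9 8)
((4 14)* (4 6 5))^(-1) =((4 14 6 5))^(-1) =(4 5 6 14)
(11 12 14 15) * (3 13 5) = (3 13 5)(11 12 14 15) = [0, 1, 2, 13, 4, 3, 6, 7, 8, 9, 10, 12, 14, 5, 15, 11]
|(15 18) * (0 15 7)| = 4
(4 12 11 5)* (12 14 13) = (4 14 13 12 11 5) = [0, 1, 2, 3, 14, 4, 6, 7, 8, 9, 10, 5, 11, 12, 13]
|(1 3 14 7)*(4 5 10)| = |(1 3 14 7)(4 5 10)| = 12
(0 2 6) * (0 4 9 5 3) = (0 2 6 4 9 5 3) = [2, 1, 6, 0, 9, 3, 4, 7, 8, 5]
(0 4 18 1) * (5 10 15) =[4, 0, 2, 3, 18, 10, 6, 7, 8, 9, 15, 11, 12, 13, 14, 5, 16, 17, 1] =(0 4 18 1)(5 10 15)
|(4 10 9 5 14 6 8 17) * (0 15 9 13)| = 11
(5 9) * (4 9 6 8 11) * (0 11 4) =[11, 1, 2, 3, 9, 6, 8, 7, 4, 5, 10, 0] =(0 11)(4 9 5 6 8)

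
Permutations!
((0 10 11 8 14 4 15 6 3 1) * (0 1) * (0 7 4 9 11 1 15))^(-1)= ((0 10 1 15 6 3 7 4)(8 14 9 11))^(-1)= (0 4 7 3 6 15 1 10)(8 11 9 14)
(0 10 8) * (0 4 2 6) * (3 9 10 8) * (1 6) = [8, 6, 1, 9, 2, 5, 0, 7, 4, 10, 3] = (0 8 4 2 1 6)(3 9 10)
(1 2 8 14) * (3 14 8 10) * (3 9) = (1 2 10 9 3 14) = [0, 2, 10, 14, 4, 5, 6, 7, 8, 3, 9, 11, 12, 13, 1]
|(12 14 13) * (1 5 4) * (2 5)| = |(1 2 5 4)(12 14 13)| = 12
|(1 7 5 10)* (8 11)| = 4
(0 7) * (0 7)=(7)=[0, 1, 2, 3, 4, 5, 6, 7]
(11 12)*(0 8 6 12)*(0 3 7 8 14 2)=(0 14 2)(3 7 8 6 12 11)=[14, 1, 0, 7, 4, 5, 12, 8, 6, 9, 10, 3, 11, 13, 2]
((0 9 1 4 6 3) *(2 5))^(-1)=((0 9 1 4 6 3)(2 5))^(-1)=(0 3 6 4 1 9)(2 5)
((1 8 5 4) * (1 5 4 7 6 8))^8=(4 6 5 8 7)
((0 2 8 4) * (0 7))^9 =((0 2 8 4 7))^9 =(0 7 4 8 2)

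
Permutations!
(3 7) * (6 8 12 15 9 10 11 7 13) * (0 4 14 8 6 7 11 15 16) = (0 4 14 8 12 16)(3 13 7)(9 10 15) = [4, 1, 2, 13, 14, 5, 6, 3, 12, 10, 15, 11, 16, 7, 8, 9, 0]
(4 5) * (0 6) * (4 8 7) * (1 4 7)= [6, 4, 2, 3, 5, 8, 0, 7, 1]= (0 6)(1 4 5 8)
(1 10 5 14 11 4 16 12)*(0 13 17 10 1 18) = (0 13 17 10 5 14 11 4 16 12 18) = [13, 1, 2, 3, 16, 14, 6, 7, 8, 9, 5, 4, 18, 17, 11, 15, 12, 10, 0]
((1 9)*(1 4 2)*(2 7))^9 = (1 2 7 4 9)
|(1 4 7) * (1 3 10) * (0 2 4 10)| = |(0 2 4 7 3)(1 10)| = 10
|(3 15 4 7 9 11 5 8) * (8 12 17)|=10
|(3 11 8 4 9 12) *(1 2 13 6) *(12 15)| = 28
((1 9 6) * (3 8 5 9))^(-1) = (1 6 9 5 8 3)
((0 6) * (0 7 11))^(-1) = (0 11 7 6)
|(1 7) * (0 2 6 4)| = 4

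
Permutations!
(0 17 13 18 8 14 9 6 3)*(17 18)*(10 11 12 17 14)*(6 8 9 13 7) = (0 18 9 8 10 11 12 17 7 6 3)(13 14) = [18, 1, 2, 0, 4, 5, 3, 6, 10, 8, 11, 12, 17, 14, 13, 15, 16, 7, 9]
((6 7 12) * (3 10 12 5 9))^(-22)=(3 9 5 7 6 12 10)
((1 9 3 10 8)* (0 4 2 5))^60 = (10) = ((0 4 2 5)(1 9 3 10 8))^60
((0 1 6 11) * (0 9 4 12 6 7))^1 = (0 1 7)(4 12 6 11 9)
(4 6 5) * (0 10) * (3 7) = (0 10)(3 7)(4 6 5) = [10, 1, 2, 7, 6, 4, 5, 3, 8, 9, 0]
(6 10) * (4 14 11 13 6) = (4 14 11 13 6 10) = [0, 1, 2, 3, 14, 5, 10, 7, 8, 9, 4, 13, 12, 6, 11]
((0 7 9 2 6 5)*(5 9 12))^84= (12)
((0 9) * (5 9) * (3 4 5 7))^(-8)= (0 5 3)(4 7 9)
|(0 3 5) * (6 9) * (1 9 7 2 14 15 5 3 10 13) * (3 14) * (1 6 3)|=|(0 10 13 6 7 2 1 9 3 14 15 5)|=12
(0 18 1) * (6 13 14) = [18, 0, 2, 3, 4, 5, 13, 7, 8, 9, 10, 11, 12, 14, 6, 15, 16, 17, 1] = (0 18 1)(6 13 14)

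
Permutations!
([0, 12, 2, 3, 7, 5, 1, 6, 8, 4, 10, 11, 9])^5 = [0, 6, 2, 3, 9, 5, 7, 4, 8, 12, 10, 11, 1]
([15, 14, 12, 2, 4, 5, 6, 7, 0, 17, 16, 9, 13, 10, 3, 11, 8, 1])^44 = [11, 3, 13, 12, 4, 5, 6, 7, 15, 1, 8, 17, 10, 16, 2, 9, 0, 14]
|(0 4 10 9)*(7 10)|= 5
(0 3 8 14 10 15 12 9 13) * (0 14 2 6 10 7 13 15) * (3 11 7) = (0 11 7 13 14 3 8 2 6 10)(9 15 12) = [11, 1, 6, 8, 4, 5, 10, 13, 2, 15, 0, 7, 9, 14, 3, 12]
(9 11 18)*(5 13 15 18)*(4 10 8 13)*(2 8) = (2 8 13 15 18 9 11 5 4 10) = [0, 1, 8, 3, 10, 4, 6, 7, 13, 11, 2, 5, 12, 15, 14, 18, 16, 17, 9]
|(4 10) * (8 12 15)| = 6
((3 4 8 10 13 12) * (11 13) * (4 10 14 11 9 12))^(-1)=(3 12 9 10)(4 13 11 14 8)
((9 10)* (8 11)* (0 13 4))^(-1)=(0 4 13)(8 11)(9 10)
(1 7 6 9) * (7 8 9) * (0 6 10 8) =(0 6 7 10 8 9 1) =[6, 0, 2, 3, 4, 5, 7, 10, 9, 1, 8]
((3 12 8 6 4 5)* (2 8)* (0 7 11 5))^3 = ((0 7 11 5 3 12 2 8 6 4))^3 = (0 5 2 4 11 12 6 7 3 8)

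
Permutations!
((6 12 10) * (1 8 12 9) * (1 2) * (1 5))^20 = (1 6)(2 12)(5 10)(8 9)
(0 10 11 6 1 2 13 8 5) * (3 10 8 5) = [8, 2, 13, 10, 4, 0, 1, 7, 3, 9, 11, 6, 12, 5] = (0 8 3 10 11 6 1 2 13 5)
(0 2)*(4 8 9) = (0 2)(4 8 9) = [2, 1, 0, 3, 8, 5, 6, 7, 9, 4]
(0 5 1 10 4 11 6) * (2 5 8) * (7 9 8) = [7, 10, 5, 3, 11, 1, 0, 9, 2, 8, 4, 6] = (0 7 9 8 2 5 1 10 4 11 6)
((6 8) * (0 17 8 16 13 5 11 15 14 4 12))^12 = ((0 17 8 6 16 13 5 11 15 14 4 12))^12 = (17)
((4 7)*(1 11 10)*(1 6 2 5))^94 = (1 2 10)(5 6 11)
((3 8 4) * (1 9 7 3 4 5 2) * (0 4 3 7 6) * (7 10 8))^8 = ((0 4 3 7 10 8 5 2 1 9 6))^8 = (0 1 8 3 6 2 10 4 9 5 7)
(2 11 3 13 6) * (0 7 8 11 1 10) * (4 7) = (0 4 7 8 11 3 13 6 2 1 10) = [4, 10, 1, 13, 7, 5, 2, 8, 11, 9, 0, 3, 12, 6]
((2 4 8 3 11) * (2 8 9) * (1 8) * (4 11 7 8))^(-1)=((1 4 9 2 11)(3 7 8))^(-1)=(1 11 2 9 4)(3 8 7)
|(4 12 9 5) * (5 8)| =|(4 12 9 8 5)| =5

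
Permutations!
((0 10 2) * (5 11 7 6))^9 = (5 11 7 6)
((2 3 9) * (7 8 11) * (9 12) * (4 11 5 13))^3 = (2 9 12 3)(4 8)(5 11)(7 13)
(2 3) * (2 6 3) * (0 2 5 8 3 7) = (0 2 5 8 3 6 7) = [2, 1, 5, 6, 4, 8, 7, 0, 3]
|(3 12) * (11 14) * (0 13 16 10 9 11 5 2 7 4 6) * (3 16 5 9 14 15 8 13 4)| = |(0 4 6)(2 7 3 12 16 10 14 9 11 15 8 13 5)| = 39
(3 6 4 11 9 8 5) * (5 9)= (3 6 4 11 5)(8 9)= [0, 1, 2, 6, 11, 3, 4, 7, 9, 8, 10, 5]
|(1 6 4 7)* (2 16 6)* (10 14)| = 6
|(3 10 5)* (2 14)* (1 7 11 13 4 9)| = 6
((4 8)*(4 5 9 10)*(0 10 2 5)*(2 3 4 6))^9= (10)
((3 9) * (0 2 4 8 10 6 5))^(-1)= (0 5 6 10 8 4 2)(3 9)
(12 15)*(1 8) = [0, 8, 2, 3, 4, 5, 6, 7, 1, 9, 10, 11, 15, 13, 14, 12] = (1 8)(12 15)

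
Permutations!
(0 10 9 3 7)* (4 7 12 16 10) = [4, 1, 2, 12, 7, 5, 6, 0, 8, 3, 9, 11, 16, 13, 14, 15, 10] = (0 4 7)(3 12 16 10 9)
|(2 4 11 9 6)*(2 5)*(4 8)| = |(2 8 4 11 9 6 5)| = 7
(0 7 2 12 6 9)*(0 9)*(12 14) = (0 7 2 14 12 6) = [7, 1, 14, 3, 4, 5, 0, 2, 8, 9, 10, 11, 6, 13, 12]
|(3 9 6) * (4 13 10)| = |(3 9 6)(4 13 10)| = 3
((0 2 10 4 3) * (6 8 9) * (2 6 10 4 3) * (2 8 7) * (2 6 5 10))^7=(0 3 10 5)(2 9 8 4)(6 7)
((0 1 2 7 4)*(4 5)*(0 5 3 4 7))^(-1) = (0 2 1)(3 7 5 4)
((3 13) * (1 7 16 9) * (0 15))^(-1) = ((0 15)(1 7 16 9)(3 13))^(-1) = (0 15)(1 9 16 7)(3 13)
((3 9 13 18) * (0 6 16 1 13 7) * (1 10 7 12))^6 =(18)(0 6 16 10 7)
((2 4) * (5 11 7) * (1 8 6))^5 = (1 6 8)(2 4)(5 7 11)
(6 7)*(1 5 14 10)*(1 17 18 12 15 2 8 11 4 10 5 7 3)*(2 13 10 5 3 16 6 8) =(1 7 8 11 4 5 14 3)(6 16)(10 17 18 12 15 13) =[0, 7, 2, 1, 5, 14, 16, 8, 11, 9, 17, 4, 15, 10, 3, 13, 6, 18, 12]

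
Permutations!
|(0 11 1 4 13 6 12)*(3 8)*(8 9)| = |(0 11 1 4 13 6 12)(3 9 8)| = 21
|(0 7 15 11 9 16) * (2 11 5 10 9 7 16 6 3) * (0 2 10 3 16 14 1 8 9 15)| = |(0 14 1 8 9 6 16 2 11 7)(3 10 15 5)| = 20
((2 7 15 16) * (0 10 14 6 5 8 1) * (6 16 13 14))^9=(0 5)(1 6)(2 13)(7 14)(8 10)(15 16)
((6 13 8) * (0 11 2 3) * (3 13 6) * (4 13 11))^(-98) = (0 13 3 4 8)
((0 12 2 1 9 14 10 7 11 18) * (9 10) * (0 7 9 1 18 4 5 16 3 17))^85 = ((0 12 2 18 7 11 4 5 16 3 17)(1 10 9 14))^85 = (0 16 11 2 17 5 7 12 3 4 18)(1 10 9 14)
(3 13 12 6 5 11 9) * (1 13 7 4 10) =(1 13 12 6 5 11 9 3 7 4 10) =[0, 13, 2, 7, 10, 11, 5, 4, 8, 3, 1, 9, 6, 12]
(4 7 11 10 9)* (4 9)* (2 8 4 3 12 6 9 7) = (2 8 4)(3 12 6 9 7 11 10) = [0, 1, 8, 12, 2, 5, 9, 11, 4, 7, 3, 10, 6]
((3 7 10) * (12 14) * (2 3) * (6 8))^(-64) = ((2 3 7 10)(6 8)(12 14))^(-64) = (14)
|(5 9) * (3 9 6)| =|(3 9 5 6)| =4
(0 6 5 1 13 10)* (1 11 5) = [6, 13, 2, 3, 4, 11, 1, 7, 8, 9, 0, 5, 12, 10] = (0 6 1 13 10)(5 11)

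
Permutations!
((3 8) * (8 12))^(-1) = ((3 12 8))^(-1) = (3 8 12)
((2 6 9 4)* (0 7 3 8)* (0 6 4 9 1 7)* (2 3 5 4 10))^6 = ((1 7 5 4 3 8 6)(2 10))^6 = (10)(1 6 8 3 4 5 7)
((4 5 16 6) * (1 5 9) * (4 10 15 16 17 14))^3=(1 14)(4 5)(6 16 15 10)(9 17)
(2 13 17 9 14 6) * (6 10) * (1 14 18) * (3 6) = [0, 14, 13, 6, 4, 5, 2, 7, 8, 18, 3, 11, 12, 17, 10, 15, 16, 9, 1] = (1 14 10 3 6 2 13 17 9 18)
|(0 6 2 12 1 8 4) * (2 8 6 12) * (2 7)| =|(0 12 1 6 8 4)(2 7)| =6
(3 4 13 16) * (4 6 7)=(3 6 7 4 13 16)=[0, 1, 2, 6, 13, 5, 7, 4, 8, 9, 10, 11, 12, 16, 14, 15, 3]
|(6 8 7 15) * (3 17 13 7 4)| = 8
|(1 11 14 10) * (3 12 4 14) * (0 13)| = |(0 13)(1 11 3 12 4 14 10)| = 14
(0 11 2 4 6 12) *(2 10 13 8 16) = (0 11 10 13 8 16 2 4 6 12) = [11, 1, 4, 3, 6, 5, 12, 7, 16, 9, 13, 10, 0, 8, 14, 15, 2]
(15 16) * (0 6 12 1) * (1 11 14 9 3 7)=(0 6 12 11 14 9 3 7 1)(15 16)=[6, 0, 2, 7, 4, 5, 12, 1, 8, 3, 10, 14, 11, 13, 9, 16, 15]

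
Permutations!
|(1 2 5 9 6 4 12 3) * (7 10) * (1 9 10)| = |(1 2 5 10 7)(3 9 6 4 12)| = 5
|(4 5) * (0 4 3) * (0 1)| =5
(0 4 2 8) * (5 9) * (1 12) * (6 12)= (0 4 2 8)(1 6 12)(5 9)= [4, 6, 8, 3, 2, 9, 12, 7, 0, 5, 10, 11, 1]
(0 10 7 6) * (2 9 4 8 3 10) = (0 2 9 4 8 3 10 7 6) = [2, 1, 9, 10, 8, 5, 0, 6, 3, 4, 7]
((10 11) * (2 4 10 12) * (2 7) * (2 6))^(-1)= (2 6 7 12 11 10 4)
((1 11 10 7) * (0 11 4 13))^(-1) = ((0 11 10 7 1 4 13))^(-1) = (0 13 4 1 7 10 11)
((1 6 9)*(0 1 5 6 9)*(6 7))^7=(0 1 9 5 7 6)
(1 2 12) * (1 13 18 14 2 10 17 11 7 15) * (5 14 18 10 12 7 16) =(18)(1 12 13 10 17 11 16 5 14 2 7 15) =[0, 12, 7, 3, 4, 14, 6, 15, 8, 9, 17, 16, 13, 10, 2, 1, 5, 11, 18]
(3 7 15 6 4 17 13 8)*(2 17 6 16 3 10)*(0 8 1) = (0 8 10 2 17 13 1)(3 7 15 16)(4 6) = [8, 0, 17, 7, 6, 5, 4, 15, 10, 9, 2, 11, 12, 1, 14, 16, 3, 13]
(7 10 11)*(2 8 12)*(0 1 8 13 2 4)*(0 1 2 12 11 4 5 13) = [2, 8, 0, 3, 1, 13, 6, 10, 11, 9, 4, 7, 5, 12] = (0 2)(1 8 11 7 10 4)(5 13 12)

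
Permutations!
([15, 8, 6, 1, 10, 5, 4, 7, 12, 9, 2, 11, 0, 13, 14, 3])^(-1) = [12, 3, 10, 15, 6, 5, 2, 7, 1, 9, 4, 11, 8, 13, 14, 0]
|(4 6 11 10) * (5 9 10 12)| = |(4 6 11 12 5 9 10)| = 7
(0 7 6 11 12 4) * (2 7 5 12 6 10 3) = (0 5 12 4)(2 7 10 3)(6 11) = [5, 1, 7, 2, 0, 12, 11, 10, 8, 9, 3, 6, 4]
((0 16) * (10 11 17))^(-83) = ((0 16)(10 11 17))^(-83) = (0 16)(10 11 17)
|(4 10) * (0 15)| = |(0 15)(4 10)| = 2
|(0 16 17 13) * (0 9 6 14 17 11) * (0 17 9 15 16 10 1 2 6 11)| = |(0 10 1 2 6 14 9 11 17 13 15 16)| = 12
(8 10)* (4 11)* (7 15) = (4 11)(7 15)(8 10) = [0, 1, 2, 3, 11, 5, 6, 15, 10, 9, 8, 4, 12, 13, 14, 7]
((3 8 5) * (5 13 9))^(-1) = (3 5 9 13 8)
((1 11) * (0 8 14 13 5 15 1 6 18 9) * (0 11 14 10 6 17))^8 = ((0 8 10 6 18 9 11 17)(1 14 13 5 15))^8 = (18)(1 5 14 15 13)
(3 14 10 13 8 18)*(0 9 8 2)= (0 9 8 18 3 14 10 13 2)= [9, 1, 0, 14, 4, 5, 6, 7, 18, 8, 13, 11, 12, 2, 10, 15, 16, 17, 3]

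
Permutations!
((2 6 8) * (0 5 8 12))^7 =(0 5 8 2 6 12)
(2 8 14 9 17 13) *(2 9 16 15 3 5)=(2 8 14 16 15 3 5)(9 17 13)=[0, 1, 8, 5, 4, 2, 6, 7, 14, 17, 10, 11, 12, 9, 16, 3, 15, 13]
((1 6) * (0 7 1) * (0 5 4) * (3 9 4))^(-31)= (0 7 1 6 5 3 9 4)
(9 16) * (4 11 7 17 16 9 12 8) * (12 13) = [0, 1, 2, 3, 11, 5, 6, 17, 4, 9, 10, 7, 8, 12, 14, 15, 13, 16] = (4 11 7 17 16 13 12 8)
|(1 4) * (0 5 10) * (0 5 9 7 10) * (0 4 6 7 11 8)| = |(0 9 11 8)(1 6 7 10 5 4)| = 12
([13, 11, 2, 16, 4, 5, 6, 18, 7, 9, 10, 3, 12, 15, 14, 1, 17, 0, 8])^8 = (7 8 18)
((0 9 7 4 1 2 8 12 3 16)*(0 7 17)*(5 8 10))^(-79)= (0 17 9)(1 2 10 5 8 12 3 16 7 4)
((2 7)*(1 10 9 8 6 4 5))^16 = ((1 10 9 8 6 4 5)(2 7))^16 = (1 9 6 5 10 8 4)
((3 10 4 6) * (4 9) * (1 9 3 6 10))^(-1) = ((1 9 4 10 3))^(-1) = (1 3 10 4 9)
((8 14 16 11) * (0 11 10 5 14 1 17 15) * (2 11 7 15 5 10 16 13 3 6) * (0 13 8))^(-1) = ((0 7 15 13 3 6 2 11)(1 17 5 14 8))^(-1) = (0 11 2 6 3 13 15 7)(1 8 14 5 17)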